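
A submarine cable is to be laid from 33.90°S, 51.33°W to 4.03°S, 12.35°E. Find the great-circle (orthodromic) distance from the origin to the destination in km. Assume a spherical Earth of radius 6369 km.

7340 km

cos σ = sin φ₁ sin φ₂ + cos φ₁ cos φ₂ cos Δλ
      = sin(-33.90°)sin(-4.03°) + cos(-33.90°)cos(-4.03°)cos(63.68°) = 0.4063
σ = 66.027° → d = Rσ = 6369·1.15239 = 7340 km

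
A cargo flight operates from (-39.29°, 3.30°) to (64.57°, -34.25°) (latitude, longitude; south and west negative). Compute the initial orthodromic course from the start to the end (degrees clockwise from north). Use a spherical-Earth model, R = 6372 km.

344.0°

N = sin Δλ·cos φ₂ = -0.2617;  D = cos φ₁ sin φ₂ − sin φ₁ cos φ₂ cos Δλ = +0.9145
initial course = atan2(N, D) = 344.03°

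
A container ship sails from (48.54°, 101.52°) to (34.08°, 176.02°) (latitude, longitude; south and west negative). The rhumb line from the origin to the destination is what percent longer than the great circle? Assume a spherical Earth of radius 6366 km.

3.5%

Great circle: σ = 0.9686 rad → d_gc = Rσ = 6165.9 km
Rhumb: Δφ = -0.2524, Δλ = +1.3003, Δψ = -0.3383, q = Δφ/Δψ = 0.7460 → d_rh = R√(Δφ²+q²Δλ²) = 6381.0 km
Excess = (6381.0 − 6165.9) / 6165.9 = 215.1 / 6165.9 = 3.49% ≈ 3.5%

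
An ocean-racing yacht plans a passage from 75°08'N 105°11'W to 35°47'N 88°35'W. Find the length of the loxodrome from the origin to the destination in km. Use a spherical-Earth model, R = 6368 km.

4471 km

Rhumb course C = atan2(Δλ, Δψ) with Δψ = ln[tan(π/4+φ₂/2)/tan(π/4+φ₁/2)] = -1.3670, Δλ = +0.2897 → C = 168.03°
d = R·|Δφ| / |cos C| = 6368·0.68679 / 0.97827 = 4471 km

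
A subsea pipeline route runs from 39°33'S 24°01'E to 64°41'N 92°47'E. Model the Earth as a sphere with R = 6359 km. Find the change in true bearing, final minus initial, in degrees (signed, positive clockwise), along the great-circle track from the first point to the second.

+27.3°

Initial bearing θ₁ = atan2(sin Δλ cos φ₂, cos φ₁ sin φ₂ − sin φ₁ cos φ₂ cos Δλ) = 26.61°
Final bearing θ₂ = (initial bearing from the destination back to the start) + 180° = 53.87°
Δθ = θ₂ − θ₁ = +27.3°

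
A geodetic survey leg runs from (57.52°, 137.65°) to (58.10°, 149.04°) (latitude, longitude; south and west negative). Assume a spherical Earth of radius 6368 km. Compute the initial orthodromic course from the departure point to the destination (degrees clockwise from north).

N = sin Δλ·cos φ₂ = +0.1044;  D = cos φ₁ sin φ₂ − sin φ₁ cos φ₂ cos Δλ = +0.0189
initial course = atan2(N, D) = 79.73°

79.7°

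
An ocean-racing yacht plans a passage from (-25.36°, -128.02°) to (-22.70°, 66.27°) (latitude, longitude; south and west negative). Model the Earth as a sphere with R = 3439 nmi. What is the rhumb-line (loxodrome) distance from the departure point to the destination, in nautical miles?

Δψ = ln[tan(π/4+φ₂/2)/tan(π/4+φ₁/2)] = +0.0508;  Δφ = +0.0464 rad,  Δλ = -2.8922 rad
q = Δφ/Δψ = 0.9132
d = R·√(Δφ² + q²Δλ²) = 3439·2.64160 = 9084 nmi

9084 nmi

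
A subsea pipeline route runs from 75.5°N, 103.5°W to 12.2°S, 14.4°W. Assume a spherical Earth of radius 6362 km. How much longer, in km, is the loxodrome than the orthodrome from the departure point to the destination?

Great circle: cos σ = sin φ₁ sin φ₂ + cos φ₁ cos φ₂ cos Δλ,  σ = 1.7729 rad → d_gc = 11279.3 km
Rhumb line: Δψ = -2.2764, q = Δφ/Δψ = 0.6724, d_rh = R√(Δφ²+q²Δλ²) = 11793.3 km
Excess = 11793.3 − 11279.3 = 514.0 ≈ 514 km

514 km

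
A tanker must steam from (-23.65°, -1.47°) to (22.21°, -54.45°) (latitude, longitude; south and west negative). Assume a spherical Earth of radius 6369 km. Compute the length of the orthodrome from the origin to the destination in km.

Haversine: a = sin²(Δφ/2)+cos φ₁ cos φ₂ sin²(Δλ/2) = 0.32052;  σ = 2·atan2(√a,√(1−a))
σ = 68.963° → d = Rσ = 6369·1.20363 = 7666 km

7666 km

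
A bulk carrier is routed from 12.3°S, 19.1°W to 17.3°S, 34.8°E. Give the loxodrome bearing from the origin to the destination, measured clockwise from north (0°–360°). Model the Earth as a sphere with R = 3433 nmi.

95.5°

Δψ = ln[tan(π/4+φ₂/2)/tan(π/4+φ₁/2)] = -0.0903
Δλ = +0.9407 rad (taken the short way round)
course = atan2(Δλ, Δψ) = 95.48°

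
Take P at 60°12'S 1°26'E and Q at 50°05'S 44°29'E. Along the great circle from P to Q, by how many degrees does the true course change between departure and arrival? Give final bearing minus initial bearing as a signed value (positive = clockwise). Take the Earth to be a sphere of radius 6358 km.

At departure: θ₁ = atan2(sin Δλ cos φ₂, cos φ₁ sin φ₂ − sin φ₁ cos φ₂ cos Δλ) = 86.64°
At arrival: θ₂ = atan2(sin Δλ cos φ₁, −cos φ₂ sin φ₁ + sin φ₂ cos φ₁ cos Δλ) = 50.64°
Δθ = θ₂ − θ₁ = -36.0°

-36.0°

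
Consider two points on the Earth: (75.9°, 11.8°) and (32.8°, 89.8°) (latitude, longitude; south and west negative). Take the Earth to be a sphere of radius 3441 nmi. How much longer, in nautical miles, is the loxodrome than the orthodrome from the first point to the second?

186 nmi

Great circle: cos σ = sin φ₁ sin φ₂ + cos φ₁ cos φ₂ cos Δλ,  σ = 0.9668 rad → d_gc = 3326.65 nmi
Rhumb line: Δψ = -1.4836, q = Δφ/Δψ = 0.5070, d_rh = R√(Δφ²+q²Δλ²) = 3513.08 nmi
Excess = 3513.08 − 3326.65 = 186.43 ≈ 186 nmi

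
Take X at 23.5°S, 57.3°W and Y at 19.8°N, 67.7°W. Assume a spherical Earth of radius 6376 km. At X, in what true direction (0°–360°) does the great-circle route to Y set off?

346.0°

N = sin Δλ·cos φ₂ = -0.1698;  D = cos φ₁ sin φ₂ − sin φ₁ cos φ₂ cos Δλ = +0.6797
initial course = atan2(N, D) = 345.97°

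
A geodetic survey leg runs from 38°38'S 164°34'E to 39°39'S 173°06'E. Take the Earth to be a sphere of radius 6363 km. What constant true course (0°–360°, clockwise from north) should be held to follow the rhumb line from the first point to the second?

Δψ = ln[tan(π/4+φ₂/2)/tan(π/4+φ₁/2)] = -0.0229
Δλ = +0.1489 rad (taken the short way round)
course = atan2(Δλ, Δψ) = 98.73°

98.7°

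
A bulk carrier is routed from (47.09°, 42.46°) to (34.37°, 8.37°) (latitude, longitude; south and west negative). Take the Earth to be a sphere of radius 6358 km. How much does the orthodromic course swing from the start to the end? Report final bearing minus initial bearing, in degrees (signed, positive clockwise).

-22.8°

Initial bearing θ₁ = atan2(sin Δλ cos φ₂, cos φ₁ sin φ₂ − sin φ₁ cos φ₂ cos Δλ) = 255.89°
Final bearing θ₂ = (initial bearing from the destination back to the start) + 180° = 233.13°
Δθ = θ₂ − θ₁ = -22.8°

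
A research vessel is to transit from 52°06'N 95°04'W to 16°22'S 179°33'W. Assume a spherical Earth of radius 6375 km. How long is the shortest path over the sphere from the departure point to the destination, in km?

11075 km

cos σ = sin φ₁ sin φ₂ + cos φ₁ cos φ₂ cos Δλ
      = sin(52.10°)sin(-16.37°) + cos(52.10°)cos(-16.37°)cos(-84.48°) = -0.1657
σ = 99.537° → d = Rσ = 6375·1.73725 = 11075 km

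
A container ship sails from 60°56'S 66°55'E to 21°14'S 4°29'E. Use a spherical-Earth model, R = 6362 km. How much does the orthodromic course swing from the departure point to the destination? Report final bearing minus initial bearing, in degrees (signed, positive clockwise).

Initial bearing θ₁ = atan2(sin Δλ cos φ₂, cos φ₁ sin φ₂ − sin φ₁ cos φ₂ cos Δλ) = 283.68°
Final bearing θ₂ = (initial bearing from the destination back to the start) + 180° = 329.57°
Δθ = θ₂ − θ₁ = +45.9°

+45.9°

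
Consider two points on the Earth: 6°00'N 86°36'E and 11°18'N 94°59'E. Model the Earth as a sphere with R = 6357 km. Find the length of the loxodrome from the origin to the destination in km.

Δψ = ln[tan(π/4+φ₂/2)/tan(π/4+φ₁/2)] = +0.0936;  Δφ = +0.0925 rad,  Δλ = +0.1463 rad
q = Δφ/Δψ = 0.9883
d = R·√(Δφ² + q²Δλ²) = 6357·0.17165 = 1091 km

1091 km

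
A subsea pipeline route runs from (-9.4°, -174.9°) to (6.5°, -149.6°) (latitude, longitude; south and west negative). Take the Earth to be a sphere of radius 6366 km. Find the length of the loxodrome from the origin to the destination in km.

Rhumb course C = atan2(Δλ, Δψ) with Δψ = ln[tan(π/4+φ₂/2)/tan(π/4+φ₁/2)] = +0.2785, Δλ = +0.4416 → C = 57.76°
d = R·|Δφ| / |cos C| = 6366·0.27751 / 0.53346 = 3312 km

3312 km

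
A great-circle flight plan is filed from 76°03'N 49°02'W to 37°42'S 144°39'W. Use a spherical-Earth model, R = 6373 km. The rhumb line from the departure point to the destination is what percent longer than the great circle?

Great circle: σ = 2.2296 rad → d_gc = Rσ = 14209.1 km
Rhumb: Δφ = -1.9853, Δλ = -1.6688, Δψ = -2.8123, q = Δφ/Δψ = 0.7059 → d_rh = R√(Δφ²+q²Δλ²) = 14712.3 km
Excess = (14712.3 − 14209.1) / 14209.1 = 503.2 / 14209.1 = 3.54% ≈ 3.5%

3.5%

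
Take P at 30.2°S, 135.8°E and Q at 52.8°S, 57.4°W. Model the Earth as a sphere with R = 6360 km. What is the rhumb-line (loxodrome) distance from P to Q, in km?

13862 km

Rhumb course C = atan2(Δλ, Δψ) with Δψ = ln[tan(π/4+φ₂/2)/tan(π/4+φ₁/2)] = -0.5357, Δλ = +2.9112 → C = 100.43°
d = R·|Δφ| / |cos C| = 6360·0.39444 / 0.18098 = 13862 km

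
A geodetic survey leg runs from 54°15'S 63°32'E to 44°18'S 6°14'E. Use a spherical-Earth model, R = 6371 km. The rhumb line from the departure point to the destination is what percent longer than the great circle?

2.5%

Great circle: σ = 0.6555 rad → d_gc = Rσ = 4176.5 km
Rhumb: Δφ = +0.1737, Δλ = -1.0001, Δψ = +0.2674, q = Δφ/Δψ = 0.6494 → d_rh = R√(Δφ²+q²Δλ²) = 4282.9 km
Excess = (4282.9 − 4176.5) / 4176.5 = 106.4 / 4176.5 = 2.548% ≈ 2.5%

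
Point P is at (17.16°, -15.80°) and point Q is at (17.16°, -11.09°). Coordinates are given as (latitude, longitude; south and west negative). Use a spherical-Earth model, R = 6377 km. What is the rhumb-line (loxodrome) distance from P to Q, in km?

501 km

Δψ = ln[tan(π/4+φ₂/2)/tan(π/4+φ₁/2)] = +0.0000;  Δφ = +0.0000 rad,  Δλ = +0.0822 rad
Δψ ≈ 0 so q = cos φ₁ = 0.9555
d = R·√(Δφ² + q²Δλ²) = 6377·0.07855 = 501 km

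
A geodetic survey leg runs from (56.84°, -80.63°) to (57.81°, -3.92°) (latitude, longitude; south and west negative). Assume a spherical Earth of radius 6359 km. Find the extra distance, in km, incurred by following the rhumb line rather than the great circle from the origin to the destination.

Great circle: cos σ = sin φ₁ sin φ₂ + cos φ₁ cos φ₂ cos Δλ,  σ = 0.6834 rad → d_gc = 4345.5 km
Rhumb line: Δψ = +0.0314, q = Δφ/Δψ = 0.5398, d_rh = R√(Δφ²+q²Δλ²) = 4597.3 km
Excess = 4597.3 − 4345.5 = 251.8 ≈ 252 km

252 km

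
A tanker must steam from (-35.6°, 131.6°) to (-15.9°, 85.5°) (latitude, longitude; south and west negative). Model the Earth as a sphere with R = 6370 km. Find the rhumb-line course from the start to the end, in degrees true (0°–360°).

Δψ = ln[tan(π/4+φ₂/2)/tan(π/4+φ₁/2)] = +0.3845
Δλ = -0.8046 rad (taken the short way round)
course = atan2(Δλ, Δψ) = 295.54°

295.5°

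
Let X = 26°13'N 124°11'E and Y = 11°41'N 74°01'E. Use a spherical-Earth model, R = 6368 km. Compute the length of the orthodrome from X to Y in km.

5478 km

Haversine: a = sin²(Δφ/2)+cos φ₁ cos φ₂ sin²(Δλ/2) = 0.17389;  σ = 2·atan2(√a,√(1−a))
σ = 49.291° → d = Rσ = 6368·0.86029 = 5478 km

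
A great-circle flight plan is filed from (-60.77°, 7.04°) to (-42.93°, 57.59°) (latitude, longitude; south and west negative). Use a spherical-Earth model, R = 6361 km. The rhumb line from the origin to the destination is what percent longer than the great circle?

Great circle: σ = 0.6067 rad → d_gc = Rσ = 3858.9 km
Rhumb: Δφ = +0.3114, Δλ = +0.8823, Δψ = +0.5130, q = Δφ/Δψ = 0.6070 → d_rh = R√(Δφ²+q²Δλ²) = 3940.3 km
Excess = (3940.3 − 3858.9) / 3858.9 = 81.4 / 3858.9 = 2.11% ≈ 2.1%

2.1%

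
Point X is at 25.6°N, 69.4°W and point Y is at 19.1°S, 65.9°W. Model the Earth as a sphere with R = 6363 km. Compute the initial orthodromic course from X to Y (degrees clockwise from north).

θ = atan2( sin Δλ·cos φ₂ ,  cos φ₁ sin φ₂ − sin φ₁ cos φ₂ cos Δλ )
  = atan2(+0.0577, -0.7026) = 175.31°

175.3°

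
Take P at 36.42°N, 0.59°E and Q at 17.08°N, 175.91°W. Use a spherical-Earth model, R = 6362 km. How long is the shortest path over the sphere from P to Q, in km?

cos σ = sin φ₁ sin φ₂ + cos φ₁ cos φ₂ cos Δλ
      = sin(36.42°)sin(17.08°) + cos(36.42°)cos(17.08°)cos(-176.50°) = -0.5934
σ = 126.398° → d = Rσ = 6362·2.20606 = 14035 km

14035 km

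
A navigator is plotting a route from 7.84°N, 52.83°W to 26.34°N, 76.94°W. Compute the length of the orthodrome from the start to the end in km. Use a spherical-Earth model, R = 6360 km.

3268 km

Haversine: a = sin²(Δφ/2)+cos φ₁ cos φ₂ sin²(Δλ/2) = 0.06456;  σ = 2·atan2(√a,√(1−a))
σ = 29.440° → d = Rσ = 6360·0.51382 = 3268 km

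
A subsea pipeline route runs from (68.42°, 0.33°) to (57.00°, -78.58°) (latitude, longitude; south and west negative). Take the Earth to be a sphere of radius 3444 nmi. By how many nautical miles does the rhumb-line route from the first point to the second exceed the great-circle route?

Great circle: cos σ = sin φ₁ sin φ₂ + cos φ₁ cos φ₂ cos Δλ,  σ = 0.6121 rad → d_gc = 2108.2 nmi
Rhumb line: Δψ = -0.4410, q = Δφ/Δψ = 0.4520, d_rh = R√(Δφ²+q²Δλ²) = 2250.9 nmi
Excess = 2250.9 − 2108.2 = 142.7 ≈ 143 nmi

143 nmi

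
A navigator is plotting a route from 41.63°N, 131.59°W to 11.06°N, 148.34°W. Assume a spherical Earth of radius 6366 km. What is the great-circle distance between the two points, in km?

Haversine: a = sin²(Δφ/2)+cos φ₁ cos φ₂ sin²(Δλ/2) = 0.08506;  σ = 2·atan2(√a,√(1−a))
σ = 33.913° → d = Rσ = 6366·0.59190 = 3768 km

3768 km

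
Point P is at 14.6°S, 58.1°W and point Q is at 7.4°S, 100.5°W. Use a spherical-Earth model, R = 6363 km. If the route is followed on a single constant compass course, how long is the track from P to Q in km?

Rhumb course C = atan2(Δλ, Δψ) with Δψ = ln[tan(π/4+φ₂/2)/tan(π/4+φ₁/2)] = +0.1281, Δλ = -0.7400 → C = 279.82°
d = R·|Δφ| / |cos C| = 6363·0.12566 / 0.17058 = 4688 km

4688 km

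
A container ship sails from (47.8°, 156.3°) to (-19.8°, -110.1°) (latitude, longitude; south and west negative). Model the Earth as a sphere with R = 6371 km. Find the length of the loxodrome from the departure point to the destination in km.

Rhumb course C = atan2(Δλ, Δψ) with Δψ = ln[tan(π/4+φ₂/2)/tan(π/4+φ₁/2)] = -1.3049, Δλ = +1.6336 → C = 128.62°
d = R·|Δφ| / |cos C| = 6371·1.17984 / 0.62412 = 12044 km

12044 km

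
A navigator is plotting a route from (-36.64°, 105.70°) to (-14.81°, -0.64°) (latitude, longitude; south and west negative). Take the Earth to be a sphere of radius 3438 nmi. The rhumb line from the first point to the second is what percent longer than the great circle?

Great circle: σ = 1.6365 rad → d_gc = Rσ = 5626.4 nmi
Rhumb: Δφ = +0.3810, Δλ = -1.8560, Δψ = +0.4267, q = Δφ/Δψ = 0.8929 → d_rh = R√(Δφ²+q²Δλ²) = 5845.8 nmi
Excess = (5845.8 − 5626.4) / 5626.4 = 219.4 / 5626.4 = 3.90% ≈ 3.9%

3.9%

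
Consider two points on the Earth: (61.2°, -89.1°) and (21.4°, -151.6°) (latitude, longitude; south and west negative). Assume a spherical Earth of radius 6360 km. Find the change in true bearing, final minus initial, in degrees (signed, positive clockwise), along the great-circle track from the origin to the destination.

-46.1°

At departure: θ₁ = atan2(sin Δλ cos φ₂, cos φ₁ sin φ₂ − sin φ₁ cos φ₂ cos Δλ) = 256.32°
At arrival: θ₂ = atan2(sin Δλ cos φ₁, −cos φ₂ sin φ₁ + sin φ₂ cos φ₁ cos Δλ) = 210.18°
Δθ = θ₂ − θ₁ = -46.1°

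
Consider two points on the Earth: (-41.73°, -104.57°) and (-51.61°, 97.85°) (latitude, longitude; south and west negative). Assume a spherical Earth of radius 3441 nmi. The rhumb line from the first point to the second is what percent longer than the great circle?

Great circle: σ = 1.4774 rad → d_gc = Rσ = 5083.6 nmi
Rhumb: Δφ = -0.1724, Δλ = -2.7503, Δψ = -0.2523, q = Δφ/Δψ = 0.6834 → d_rh = R√(Δφ²+q²Δλ²) = 6495.0 nmi
Excess = (6495.0 − 5083.6) / 5083.6 = 1411.4 / 5083.6 = 27.76% ≈ 27.8%

27.8%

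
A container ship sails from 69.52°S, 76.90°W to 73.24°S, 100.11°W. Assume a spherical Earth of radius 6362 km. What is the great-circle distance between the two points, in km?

913 km

cos σ = sin φ₁ sin φ₂ + cos φ₁ cos φ₂ cos Δλ
      = sin(-69.52°)sin(-73.24°) + cos(-69.52°)cos(-73.24°)cos(-23.21°) = 0.9897
σ = 8.220° → d = Rσ = 6362·0.14346 = 913 km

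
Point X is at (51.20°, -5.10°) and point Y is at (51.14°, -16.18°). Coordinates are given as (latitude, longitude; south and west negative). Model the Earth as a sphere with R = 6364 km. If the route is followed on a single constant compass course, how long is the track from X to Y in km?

772 km

Δψ = ln[tan(π/4+φ₂/2)/tan(π/4+φ₁/2)] = -0.0017;  Δφ = -0.0010 rad,  Δλ = -0.1934 rad
q = Δφ/Δψ = 0.6270
d = R·√(Δφ² + q²Δλ²) = 6364·0.12126 = 772 km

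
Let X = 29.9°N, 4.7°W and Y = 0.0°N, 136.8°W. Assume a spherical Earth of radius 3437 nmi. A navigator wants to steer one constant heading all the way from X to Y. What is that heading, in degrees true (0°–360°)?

Meridional parts: M(φ₁)=+0.5473, M(φ₂)=-0.0000 → ΔM = -0.5473;  Δλ = -2.3056 rad
tan C = Δλ / ΔM = +4.2127 → C = 256.65°

256.6°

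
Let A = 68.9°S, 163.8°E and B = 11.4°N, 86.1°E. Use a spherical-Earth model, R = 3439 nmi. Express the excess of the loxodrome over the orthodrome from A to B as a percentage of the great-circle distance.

Great circle: σ = 1.6802 rad → d_gc = Rσ = 5778.4 nmi
Rhumb: Δφ = +1.4015, Δλ = -1.3561, Δψ = +1.8810, q = Δφ/Δψ = 0.7451 → d_rh = R√(Δφ²+q²Δλ²) = 5941.8 nmi
Excess = (5941.8 − 5778.4) / 5778.4 = 163.4 / 5778.4 = 2.83% ≈ 2.8%

2.8%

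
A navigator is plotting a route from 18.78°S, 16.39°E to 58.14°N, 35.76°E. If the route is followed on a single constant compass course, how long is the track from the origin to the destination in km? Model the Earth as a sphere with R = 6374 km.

8749 km

Δψ = ln[tan(π/4+φ₂/2)/tan(π/4+φ₁/2)] = +1.5876;  Δφ = +1.3425 rad,  Δλ = +0.3381 rad
q = Δφ/Δψ = 0.8456
d = R·√(Δφ² + q²Δλ²) = 6374·1.37261 = 8749 km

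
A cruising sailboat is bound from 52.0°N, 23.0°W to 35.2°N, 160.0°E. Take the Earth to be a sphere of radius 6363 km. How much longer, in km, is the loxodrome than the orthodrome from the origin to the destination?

Great circle: cos σ = sin φ₁ sin φ₂ + cos φ₁ cos φ₂ cos Δλ,  σ = 1.6190 rad → d_gc = 10301.5 km
Rhumb line: Δψ = -0.4091, q = Δφ/Δψ = 0.7168, d_rh = R√(Δφ²+q²Δλ²) = 14213.1 km
Excess = 14213.1 − 10301.5 = 3911.6 ≈ 3912 km

3912 km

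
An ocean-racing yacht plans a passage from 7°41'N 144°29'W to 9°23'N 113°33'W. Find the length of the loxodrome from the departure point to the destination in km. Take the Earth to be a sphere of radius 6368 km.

Rhumb course C = atan2(Δλ, Δψ) with Δψ = ln[tan(π/4+φ₂/2)/tan(π/4+φ₁/2)] = +0.0300, Δλ = +0.5399 → C = 86.82°
d = R·|Δφ| / |cos C| = 6368·0.02967 / 0.05549 = 3405 km

3405 km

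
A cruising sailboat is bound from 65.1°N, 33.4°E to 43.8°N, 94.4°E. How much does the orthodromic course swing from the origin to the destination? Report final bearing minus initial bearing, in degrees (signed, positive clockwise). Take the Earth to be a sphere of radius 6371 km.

At departure: θ₁ = atan2(sin Δλ cos φ₂, cos φ₁ sin φ₂ − sin φ₁ cos φ₂ cos Δλ) = 92.36°
At arrival: θ₂ = atan2(sin Δλ cos φ₁, −cos φ₂ sin φ₁ + sin φ₂ cos φ₁ cos Δλ) = 144.35°
Δθ = θ₂ − θ₁ = +52.0°

+52.0°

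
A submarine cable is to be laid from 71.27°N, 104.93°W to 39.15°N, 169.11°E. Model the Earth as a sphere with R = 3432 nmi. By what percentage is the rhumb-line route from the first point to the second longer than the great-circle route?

7.1%

Great circle: σ = 0.9078 rad → d_gc = Rσ = 3115.7 nmi
Rhumb: Δφ = -0.5606, Δλ = -1.5003, Δψ = -1.0586, q = Δφ/Δψ = 0.5296 → d_rh = R√(Δφ²+q²Δλ²) = 3337.1 nmi
Excess = (3337.1 − 3115.7) / 3115.7 = 221.4 / 3115.7 = 7.11% ≈ 7.1%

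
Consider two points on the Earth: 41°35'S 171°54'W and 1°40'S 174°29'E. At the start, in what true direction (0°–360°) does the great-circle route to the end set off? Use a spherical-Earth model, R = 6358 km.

339.3°

θ = atan2( sin Δλ·cos φ₂ ,  cos φ₁ sin φ₂ − sin φ₁ cos φ₂ cos Δλ )
  = atan2(-0.2353, +0.6230) = 339.31°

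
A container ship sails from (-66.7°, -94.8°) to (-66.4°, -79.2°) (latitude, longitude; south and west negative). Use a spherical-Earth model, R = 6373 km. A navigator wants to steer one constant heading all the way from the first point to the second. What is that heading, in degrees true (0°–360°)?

87.2°

Δψ = ln[tan(π/4+φ₂/2)/tan(π/4+φ₁/2)] = +0.0132
Δλ = +0.2723 rad (taken the short way round)
course = atan2(Δλ, Δψ) = 87.23°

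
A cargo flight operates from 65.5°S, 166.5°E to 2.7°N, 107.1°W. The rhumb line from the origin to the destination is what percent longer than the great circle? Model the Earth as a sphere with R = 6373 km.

3.8%

Great circle: σ = 1.5877 rad → d_gc = Rσ = 10118.1 km
Rhumb: Δφ = +1.1903, Δλ = +1.5080, Δψ = +1.5744, q = Δφ/Δψ = 0.7560 → d_rh = R√(Δφ²+q²Δλ²) = 10504.0 km
Excess = (10504.0 − 10118.1) / 10118.1 = 385.9 / 10118.1 = 3.81% ≈ 3.8%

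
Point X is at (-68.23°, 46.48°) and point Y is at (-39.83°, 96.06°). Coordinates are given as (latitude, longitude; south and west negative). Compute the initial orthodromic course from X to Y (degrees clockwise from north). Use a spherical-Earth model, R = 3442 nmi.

N = sin Δλ·cos φ₂ = +0.5846;  D = cos φ₁ sin φ₂ − sin φ₁ cos φ₂ cos Δλ = +0.2249
initial course = atan2(N, D) = 68.96°

69.0°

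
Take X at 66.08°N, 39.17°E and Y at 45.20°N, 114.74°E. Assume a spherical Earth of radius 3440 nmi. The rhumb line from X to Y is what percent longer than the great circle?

Great circle: σ = 0.7672 rad → d_gc = Rσ = 2639.3 nmi
Rhumb: Δφ = -0.3644, Δλ = +1.3189, Δψ = -0.6657, q = Δφ/Δψ = 0.5475 → d_rh = R√(Δφ²+q²Δλ²) = 2782.3 nmi
Excess = (2782.3 − 2639.3) / 2639.3 = 143.0 / 2639.3 = 5.42% ≈ 5.4%

5.4%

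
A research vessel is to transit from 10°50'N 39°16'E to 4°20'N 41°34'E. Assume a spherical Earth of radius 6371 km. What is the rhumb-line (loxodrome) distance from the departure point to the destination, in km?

766 km

Δψ = ln[tan(π/4+φ₂/2)/tan(π/4+φ₁/2)] = -0.1145;  Δφ = -0.1134 rad,  Δλ = +0.0401 rad
q = Δφ/Δψ = 0.9907
d = R·√(Δφ² + q²Δλ²) = 6371·0.12022 = 766 km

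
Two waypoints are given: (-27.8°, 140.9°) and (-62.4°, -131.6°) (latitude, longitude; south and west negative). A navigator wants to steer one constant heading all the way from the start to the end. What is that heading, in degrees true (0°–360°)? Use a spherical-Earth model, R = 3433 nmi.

Δψ = ln[tan(π/4+φ₂/2)/tan(π/4+φ₁/2)] = -0.8985
Δλ = +1.5272 rad (taken the short way round)
course = atan2(Δλ, Δψ) = 120.47°

120.5°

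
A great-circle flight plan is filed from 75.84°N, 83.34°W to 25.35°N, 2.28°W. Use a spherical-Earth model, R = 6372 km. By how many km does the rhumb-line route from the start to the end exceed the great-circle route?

400 km

Great circle: cos σ = sin φ₁ sin φ₂ + cos φ₁ cos φ₂ cos Δλ,  σ = 1.1046 rad → d_gc = 7038.5 km
Rhumb line: Δψ = -1.6282, q = Δφ/Δψ = 0.5412, d_rh = R√(Δφ²+q²Δλ²) = 7438.7 km
Excess = 7438.7 − 7038.5 = 400.2 ≈ 400 km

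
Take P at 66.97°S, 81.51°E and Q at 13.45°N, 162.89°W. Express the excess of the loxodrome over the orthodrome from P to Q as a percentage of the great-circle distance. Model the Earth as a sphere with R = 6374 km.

6.7%

Great circle: σ = 1.9589 rad → d_gc = Rσ = 12486.2 km
Rhumb: Δφ = +1.4036, Δλ = +2.0176, Δψ = +1.8279, q = Δφ/Δψ = 0.7679 → d_rh = R√(Δφ²+q²Δλ²) = 13324.9 km
Excess = (13324.9 − 12486.2) / 12486.2 = 838.7 / 12486.2 = 6.72% ≈ 6.7%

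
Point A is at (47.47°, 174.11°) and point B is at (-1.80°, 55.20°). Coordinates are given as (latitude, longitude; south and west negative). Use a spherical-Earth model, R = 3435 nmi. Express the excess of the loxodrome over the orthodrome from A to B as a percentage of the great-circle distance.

4.9%

Great circle: σ = 1.9281 rad → d_gc = Rσ = 6623.1 nmi
Rhumb: Δφ = -0.8599, Δλ = -2.0754, Δψ = -0.9751, q = Δφ/Δψ = 0.8819 → d_rh = R√(Δφ²+q²Δλ²) = 6946.0 nmi
Excess = (6946.0 − 6623.1) / 6623.1 = 322.9 / 6623.1 = 4.88% ≈ 4.9%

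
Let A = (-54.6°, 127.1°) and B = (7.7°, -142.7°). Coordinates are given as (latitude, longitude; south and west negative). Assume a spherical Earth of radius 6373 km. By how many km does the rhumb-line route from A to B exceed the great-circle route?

279 km

Great circle: cos σ = sin φ₁ sin φ₂ + cos φ₁ cos φ₂ cos Δλ,  σ = 1.6822 rad → d_gc = 10721.0 km
Rhumb line: Δψ = +1.2769, q = Δφ/Δψ = 0.8515, d_rh = R√(Δφ²+q²Δλ²) = 11000.4 km
Excess = 11000.4 − 10721.0 = 279.4 ≈ 279 km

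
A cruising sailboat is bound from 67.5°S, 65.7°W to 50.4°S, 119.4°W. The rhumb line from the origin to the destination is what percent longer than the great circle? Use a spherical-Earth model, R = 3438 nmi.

Great circle: σ = 0.5428 rad → d_gc = Rσ = 1866.1 nmi
Rhumb: Δφ = +0.2985, Δλ = -0.9372, Δψ = +0.5933, q = Δφ/Δψ = 0.5030 → d_rh = R√(Δφ²+q²Δλ²) = 1918.4 nmi
Excess = (1918.4 − 1866.1) / 1866.1 = 52.3 / 1866.1 = 2.80% ≈ 2.8%

2.8%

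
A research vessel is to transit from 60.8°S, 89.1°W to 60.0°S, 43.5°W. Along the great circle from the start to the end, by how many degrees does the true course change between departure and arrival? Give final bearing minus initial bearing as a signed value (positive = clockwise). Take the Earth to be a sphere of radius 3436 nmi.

Initial bearing θ₁ = atan2(sin Δλ cos φ₂, cos φ₁ sin φ₂ − sin φ₁ cos φ₂ cos Δλ) = 108.15°
Final bearing θ₂ = (initial bearing from the destination back to the start) + 180° = 68.00°
Δθ = θ₂ − θ₁ = -40.2°

-40.2°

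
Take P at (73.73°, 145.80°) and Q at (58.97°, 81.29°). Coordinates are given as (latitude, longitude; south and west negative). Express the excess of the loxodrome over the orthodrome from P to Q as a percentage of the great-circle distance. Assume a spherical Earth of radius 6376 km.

4.6%

Great circle: σ = 0.4849 rad → d_gc = Rσ = 3091.6 km
Rhumb: Δφ = -0.2576, Δλ = -1.1259, Δψ = -0.6637, q = Δφ/Δψ = 0.3881 → d_rh = R√(Δφ²+q²Δλ²) = 3234.3 km
Excess = (3234.3 − 3091.6) / 3091.6 = 142.7 / 3091.6 = 4.62% ≈ 4.6%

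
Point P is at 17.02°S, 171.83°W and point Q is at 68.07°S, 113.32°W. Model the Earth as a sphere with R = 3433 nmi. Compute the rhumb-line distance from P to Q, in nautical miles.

3846 nmi

Δψ = ln[tan(π/4+φ₂/2)/tan(π/4+φ₁/2)] = -1.3397;  Δφ = -0.8910 rad,  Δλ = +1.0212 rad
q = Δφ/Δψ = 0.6651
d = R·√(Δφ² + q²Δλ²) = 3433·1.12033 = 3846 nmi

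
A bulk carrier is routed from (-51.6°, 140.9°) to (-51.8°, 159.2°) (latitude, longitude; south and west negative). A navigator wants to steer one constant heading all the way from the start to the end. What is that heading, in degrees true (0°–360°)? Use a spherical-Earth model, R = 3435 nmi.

Δψ = ln[tan(π/4+φ₂/2)/tan(π/4+φ₁/2)] = -0.0056
Δλ = +0.3194 rad (taken the short way round)
course = atan2(Δλ, Δψ) = 91.01°

91.0°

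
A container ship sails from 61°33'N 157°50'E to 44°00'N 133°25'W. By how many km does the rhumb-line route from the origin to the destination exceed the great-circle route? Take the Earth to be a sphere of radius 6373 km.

Great circle: cos σ = sin φ₁ sin φ₂ + cos φ₁ cos φ₂ cos Δλ,  σ = 0.7452 rad → d_gc = 4749.0 km
Rhumb line: Δψ = -0.5155, q = Δφ/Δψ = 0.5942, d_rh = R√(Δφ²+q²Δλ²) = 4945.6 km
Excess = 4945.6 − 4749.0 = 196.6 ≈ 197 km

197 km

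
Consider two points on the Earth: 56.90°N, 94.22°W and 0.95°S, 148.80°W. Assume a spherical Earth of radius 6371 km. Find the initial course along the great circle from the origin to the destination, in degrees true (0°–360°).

N = sin Δλ·cos φ₂ = -0.8148;  D = cos φ₁ sin φ₂ − sin φ₁ cos φ₂ cos Δλ = -0.4945
initial course = atan2(N, D) = 238.75°

238.7°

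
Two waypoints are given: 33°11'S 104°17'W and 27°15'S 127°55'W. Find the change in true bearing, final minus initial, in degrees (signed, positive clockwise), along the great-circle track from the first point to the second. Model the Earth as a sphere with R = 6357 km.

Initial bearing θ₁ = atan2(sin Δλ cos φ₂, cos φ₁ sin φ₂ − sin φ₁ cos φ₂ cos Δλ) = 279.96°
Final bearing θ₂ = (initial bearing from the destination back to the start) + 180° = 291.99°
Δθ = θ₂ − θ₁ = +12.0°

+12.0°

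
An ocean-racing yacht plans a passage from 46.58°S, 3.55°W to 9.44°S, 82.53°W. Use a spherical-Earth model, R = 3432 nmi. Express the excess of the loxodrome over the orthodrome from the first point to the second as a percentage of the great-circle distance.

2.2%

Great circle: σ = 1.3194 rad → d_gc = Rσ = 4528.3 nmi
Rhumb: Δφ = +0.6482, Δλ = -1.3785, Δψ = +0.7554, q = Δφ/Δψ = 0.8581 → d_rh = R√(Δφ²+q²Δλ²) = 4629.1 nmi
Excess = (4629.1 − 4528.3) / 4528.3 = 100.8 / 4528.3 = 2.23% ≈ 2.2%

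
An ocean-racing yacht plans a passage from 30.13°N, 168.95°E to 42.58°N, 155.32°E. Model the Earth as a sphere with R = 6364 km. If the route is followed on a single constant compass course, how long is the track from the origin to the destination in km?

1840 km

Rhumb course C = atan2(Δλ, Δψ) with Δψ = ln[tan(π/4+φ₂/2)/tan(π/4+φ₁/2)] = +0.2709, Δλ = -0.2379 → C = 318.71°
d = R·|Δφ| / |cos C| = 6364·0.21729 / 0.75143 = 1840 km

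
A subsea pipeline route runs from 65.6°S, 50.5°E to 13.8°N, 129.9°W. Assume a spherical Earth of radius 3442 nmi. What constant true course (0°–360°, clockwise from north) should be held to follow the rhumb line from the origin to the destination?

Meridional parts: M(φ₁)=-1.5315, M(φ₂)=+0.2432 → ΔM = +1.7747;  Δλ = +3.1346 rad
tan C = Δλ / ΔM = +1.7662 → C = 60.48°

60.5°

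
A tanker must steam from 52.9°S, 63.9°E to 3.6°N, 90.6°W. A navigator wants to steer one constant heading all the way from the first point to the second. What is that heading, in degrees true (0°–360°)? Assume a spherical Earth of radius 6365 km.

Meridional parts: M(φ₁)=-1.0919, M(φ₂)=+0.0629 → ΔM = +1.1548;  Δλ = -2.6965 rad
tan C = Δλ / ΔM = -2.3350 → C = 293.18°

293.2°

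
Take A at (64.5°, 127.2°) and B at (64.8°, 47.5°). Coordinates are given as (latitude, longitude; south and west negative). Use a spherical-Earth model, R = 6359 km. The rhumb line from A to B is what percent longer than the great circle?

Great circle: σ = 0.5558 rad → d_gc = Rσ = 3534.6 km
Rhumb: Δφ = +0.0052, Δλ = -1.3910, Δψ = +0.0122, q = Δφ/Δψ = 0.4281 → d_rh = R√(Δφ²+q²Δλ²) = 3787.3 km
Excess = (3787.3 − 3534.6) / 3534.6 = 252.7 / 3534.6 = 7.149% ≈ 7.1%

7.1%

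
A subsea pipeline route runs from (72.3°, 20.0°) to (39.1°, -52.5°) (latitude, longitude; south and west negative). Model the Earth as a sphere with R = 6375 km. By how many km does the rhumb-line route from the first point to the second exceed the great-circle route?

Great circle: cos σ = sin φ₁ sin φ₂ + cos φ₁ cos φ₂ cos Δλ,  σ = 0.8342 rad → d_gc = 5318.0 km
Rhumb line: Δψ = -1.1173, q = Δφ/Δψ = 0.5186, d_rh = R√(Δφ²+q²Δλ²) = 5581.1 km
Excess = 5581.1 − 5318.0 = 263.1 ≈ 263 km

263 km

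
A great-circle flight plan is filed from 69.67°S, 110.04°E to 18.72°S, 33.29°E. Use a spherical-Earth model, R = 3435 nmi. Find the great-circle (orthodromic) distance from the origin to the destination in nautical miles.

4070 nmi

cos σ = sin φ₁ sin φ₂ + cos φ₁ cos φ₂ cos Δλ
      = sin(-69.67°)sin(-18.72°) + cos(-69.67°)cos(-18.72°)cos(-76.75°) = 0.3764
σ = 67.891° → d = Rσ = 3435·1.18492 = 4070 nmi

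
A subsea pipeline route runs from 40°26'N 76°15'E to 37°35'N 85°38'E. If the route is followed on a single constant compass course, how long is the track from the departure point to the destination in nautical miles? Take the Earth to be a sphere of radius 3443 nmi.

Rhumb course C = atan2(Δλ, Δψ) with Δψ = ln[tan(π/4+φ₂/2)/tan(π/4+φ₁/2)] = -0.0640, Δλ = +0.1638 → C = 111.35°
d = R·|Δφ| / |cos C| = 3443·0.04974 / 0.36413 = 470 nmi

470 nmi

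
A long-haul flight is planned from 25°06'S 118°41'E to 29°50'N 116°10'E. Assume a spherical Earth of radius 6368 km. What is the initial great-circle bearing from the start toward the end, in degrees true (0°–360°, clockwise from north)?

357.3°

N = sin Δλ·cos φ₂ = -0.0381;  D = cos φ₁ sin φ₂ − sin φ₁ cos φ₂ cos Δλ = +0.8181
initial course = atan2(N, D) = 357.33°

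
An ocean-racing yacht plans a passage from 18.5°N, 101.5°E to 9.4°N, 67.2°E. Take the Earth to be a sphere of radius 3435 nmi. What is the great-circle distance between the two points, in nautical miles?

2065 nmi

Haversine: a = sin²(Δφ/2)+cos φ₁ cos φ₂ sin²(Δλ/2) = 0.08764;  σ = 2·atan2(√a,√(1−a))
σ = 34.441° → d = Rσ = 3435·0.60110 = 2065 nmi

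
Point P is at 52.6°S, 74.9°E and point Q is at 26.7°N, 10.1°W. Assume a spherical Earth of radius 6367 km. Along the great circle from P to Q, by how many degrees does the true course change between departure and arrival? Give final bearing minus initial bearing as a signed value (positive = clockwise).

+29.9°

At departure: θ₁ = atan2(sin Δλ cos φ₂, cos φ₁ sin φ₂ − sin φ₁ cos φ₂ cos Δλ) = 290.61°
At arrival: θ₂ = atan2(sin Δλ cos φ₁, −cos φ₂ sin φ₁ + sin φ₂ cos φ₁ cos Δλ) = 320.48°
Δθ = θ₂ − θ₁ = +29.9°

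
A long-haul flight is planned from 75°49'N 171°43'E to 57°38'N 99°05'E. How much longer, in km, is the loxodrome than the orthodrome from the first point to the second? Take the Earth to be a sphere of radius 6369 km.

Great circle: cos σ = sin φ₁ sin φ₂ + cos φ₁ cos φ₂ cos Δλ,  σ = 0.5393 rad → d_gc = 3435.1 km
Rhumb line: Δψ = -0.8470, q = Δφ/Δψ = 0.3747, d_rh = R√(Δφ²+q²Δλ²) = 3638.2 km
Excess = 3638.2 − 3435.1 = 203.1 ≈ 203 km

203 km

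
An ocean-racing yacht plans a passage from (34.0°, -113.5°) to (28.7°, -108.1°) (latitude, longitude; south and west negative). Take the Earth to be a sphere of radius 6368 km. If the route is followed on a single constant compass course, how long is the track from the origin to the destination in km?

781 km

Rhumb course C = atan2(Δλ, Δψ) with Δψ = ln[tan(π/4+φ₂/2)/tan(π/4+φ₁/2)] = -0.1084, Δλ = +0.0942 → C = 138.99°
d = R·|Δφ| / |cos C| = 6368·0.09250 / 0.75460 = 781 km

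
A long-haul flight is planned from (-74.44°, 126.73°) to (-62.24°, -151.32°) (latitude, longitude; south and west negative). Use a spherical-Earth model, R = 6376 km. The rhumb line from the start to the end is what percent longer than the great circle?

Great circle: σ = 0.5157 rad → d_gc = Rσ = 3287.8 km
Rhumb: Δφ = +0.2129, Δλ = +1.4303, Δψ = +0.5926, q = Δφ/Δψ = 0.3593 → d_rh = R√(Δφ²+q²Δλ²) = 3547.2 km
Excess = (3547.2 − 3287.8) / 3287.8 = 259.4 / 3287.8 = 7.89% ≈ 7.9%

7.9%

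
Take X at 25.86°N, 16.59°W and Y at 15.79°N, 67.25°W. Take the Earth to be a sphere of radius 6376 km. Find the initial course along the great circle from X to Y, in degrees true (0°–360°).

268.4°

N = sin Δλ·cos φ₂ = -0.7442;  D = cos φ₁ sin φ₂ − sin φ₁ cos φ₂ cos Δλ = -0.0212
initial course = atan2(N, D) = 268.37°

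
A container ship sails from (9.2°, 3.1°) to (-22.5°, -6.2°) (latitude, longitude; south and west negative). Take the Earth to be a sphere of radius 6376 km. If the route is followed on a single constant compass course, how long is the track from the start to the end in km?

Δψ = ln[tan(π/4+φ₂/2)/tan(π/4+φ₁/2)] = -0.5645;  Δφ = -0.5533 rad,  Δλ = -0.1623 rad
q = Δφ/Δψ = 0.9802
d = R·√(Δφ² + q²Δλ²) = 6376·0.57569 = 3671 km

3671 km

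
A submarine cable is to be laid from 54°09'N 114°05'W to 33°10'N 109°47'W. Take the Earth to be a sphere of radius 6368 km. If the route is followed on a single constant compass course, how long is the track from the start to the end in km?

Δψ = ln[tan(π/4+φ₂/2)/tan(π/4+φ₁/2)] = -0.5144;  Δφ = -0.3662 rad,  Δλ = +0.0750 rad
q = Δφ/Δψ = 0.7119
d = R·√(Δφ² + q²Δλ²) = 6368·0.37010 = 2357 km

2357 km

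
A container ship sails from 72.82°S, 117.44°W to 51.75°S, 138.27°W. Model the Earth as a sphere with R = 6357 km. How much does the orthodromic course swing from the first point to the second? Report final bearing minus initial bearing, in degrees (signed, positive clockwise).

+18.8°

Initial bearing θ₁ = atan2(sin Δλ cos φ₂, cos φ₁ sin φ₂ − sin φ₁ cos φ₂ cos Δλ) = 325.54°
Final bearing θ₂ = (initial bearing from the destination back to the start) + 180° = 344.34°
Δθ = θ₂ − θ₁ = +18.8°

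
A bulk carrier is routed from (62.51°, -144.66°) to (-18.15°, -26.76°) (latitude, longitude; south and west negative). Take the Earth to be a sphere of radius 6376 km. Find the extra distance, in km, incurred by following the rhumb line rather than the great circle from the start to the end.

Great circle: cos σ = sin φ₁ sin φ₂ + cos φ₁ cos φ₂ cos Δλ,  σ = 2.0733 rad → d_gc = 13219.1 km
Rhumb line: Δψ = -1.7303, q = Δφ/Δψ = 0.8136, d_rh = R√(Δφ²+q²Δλ²) = 13946.9 km
Excess = 13946.9 − 13219.1 = 727.8 ≈ 728 km

728 km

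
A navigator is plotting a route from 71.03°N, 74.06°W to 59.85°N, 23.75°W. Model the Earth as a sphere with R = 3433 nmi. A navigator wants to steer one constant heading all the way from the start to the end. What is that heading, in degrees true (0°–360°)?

118.5°

Δψ = ln[tan(π/4+φ₂/2)/tan(π/4+φ₁/2)] = -0.4776
Δλ = +0.8781 rad (taken the short way round)
course = atan2(Δλ, Δψ) = 118.54°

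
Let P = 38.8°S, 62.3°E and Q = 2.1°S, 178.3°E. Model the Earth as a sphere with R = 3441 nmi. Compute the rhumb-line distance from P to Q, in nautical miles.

6752 nmi

Rhumb course C = atan2(Δλ, Δψ) with Δψ = ln[tan(π/4+φ₂/2)/tan(π/4+φ₁/2)] = +0.6991, Δλ = +2.0246 → C = 70.95°
d = R·|Δφ| / |cos C| = 3441·0.64054 / 0.32641 = 6752 nmi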